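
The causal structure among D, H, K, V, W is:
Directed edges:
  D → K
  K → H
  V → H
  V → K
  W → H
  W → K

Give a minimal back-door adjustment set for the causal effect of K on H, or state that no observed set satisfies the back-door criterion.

K→H: minimal back-door set {V, W}.

desc(K)\{K}={H}; candidates ⊆ {D,V,W}.
size 0: {}; under {} K still reaches {D,H,V,W} ∋ H.
size 1: {D}, {V}, {W}; under {D} K still reaches {H,V,W} ∋ H.
{V,W}: K⊥H given {V,W} in G with K→· removed — back-door holds.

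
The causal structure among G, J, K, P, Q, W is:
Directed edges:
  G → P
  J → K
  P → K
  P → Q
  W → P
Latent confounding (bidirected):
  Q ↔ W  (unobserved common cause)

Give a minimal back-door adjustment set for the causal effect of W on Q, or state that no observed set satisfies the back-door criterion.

desc(W)\{W}={K,P,Q}; candidates ⊆ {G,J}.
W↔Q: latent back-door arc(s) into W.
size 0: {}; under {} W still reaches {Q} ∋ Q.
size 1: {G}, {J}; under {G} W still reaches {Q} ∋ Q.
size 2: {G,J}; under {G,J} W still reaches {Q} ∋ Q.
W↔Q cannot be blocked by any observed set — no back-door set.

W→Q: no observed back-door set.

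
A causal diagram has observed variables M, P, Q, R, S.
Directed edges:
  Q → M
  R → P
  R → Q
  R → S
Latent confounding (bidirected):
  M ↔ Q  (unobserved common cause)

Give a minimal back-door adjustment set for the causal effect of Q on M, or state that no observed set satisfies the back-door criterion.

Q→M: no observed back-door set.

desc(Q)\{Q}={M}; candidates ⊆ {P,R,S}.
Q↔M: latent back-door arc(s) into Q.
size 0: {}; under {} Q still reaches {M,P,R,S} ∋ M.
size 1: {P}, {R}, {S}; under {P} Q still reaches {M,R,S} ∋ M.
size 2: {P,R}, {P,S}, {R,S}; under {P,R} Q still reaches {M} ∋ M.
Q↔M cannot be blocked by any observed set — no back-door set.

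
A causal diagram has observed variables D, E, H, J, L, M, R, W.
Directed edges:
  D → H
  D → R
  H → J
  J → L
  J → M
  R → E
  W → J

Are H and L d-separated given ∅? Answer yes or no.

Bayes-Ball from H | ∅ reaches {D,E,J,L,M,R}.
L ∈ reach(H|∅) ⇒ H ⊥̸ L | ∅.

No — H and L are d-connected given ∅.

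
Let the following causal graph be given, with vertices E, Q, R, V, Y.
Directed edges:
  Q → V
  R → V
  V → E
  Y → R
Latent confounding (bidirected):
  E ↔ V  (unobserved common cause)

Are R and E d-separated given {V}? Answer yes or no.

No — R and E are d-connected given {V}.

Bayes-Ball from R | {V} reaches {E,Q,Y}.
E ∈ reach(R|{V}) ⇒ R ⊥̸ E | {V}.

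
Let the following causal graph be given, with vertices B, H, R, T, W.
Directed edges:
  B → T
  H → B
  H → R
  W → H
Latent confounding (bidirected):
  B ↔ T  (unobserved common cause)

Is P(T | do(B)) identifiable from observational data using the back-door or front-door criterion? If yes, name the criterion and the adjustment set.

P(T|do(B)): not identifiable (no BD/FD set).

desc(B)\{B}={T}; candidates ⊆ {H,R,W}.
B↔T: latent back-door arc(s) into B.
size 0: {}; under {} B still reaches {H,R,T,W} ∋ T.
size 1: {H}, {R}, {W}; under {H} B still reaches {T} ∋ T.
size 2: {H,R}, {H,W}, {R,W}; under {H,R} B still reaches {T} ∋ T.
B↔T cannot be blocked by any observed set — no back-door set.
No mediator lies on a directed B→…→T path.
Neither criterion identifies P(T|do(B)) in this graph.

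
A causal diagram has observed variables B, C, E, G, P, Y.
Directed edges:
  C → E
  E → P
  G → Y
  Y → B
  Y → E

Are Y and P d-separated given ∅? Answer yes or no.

No — Y and P are d-connected given ∅.

Bayes-Ball from Y | ∅ reaches {B,E,G,P}.
P ∈ reach(Y|∅) ⇒ Y ⊥̸ P | ∅.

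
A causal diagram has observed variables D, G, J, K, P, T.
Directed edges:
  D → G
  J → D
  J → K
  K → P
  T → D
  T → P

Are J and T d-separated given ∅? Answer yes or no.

Yes — J ⊥ T | ∅.

Bayes-Ball from J | ∅ reaches {D,G,K,P}.
T ∉ reach(J|∅) ⇒ J ⊥ T | ∅.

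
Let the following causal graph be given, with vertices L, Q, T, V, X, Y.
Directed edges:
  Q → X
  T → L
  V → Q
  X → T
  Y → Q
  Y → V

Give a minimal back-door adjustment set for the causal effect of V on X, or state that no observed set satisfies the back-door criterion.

V→X: minimal back-door set {Y}.

desc(V)\{V}={L,Q,T,X}; candidates ⊆ {Y}.
size 0: {}; under {} V still reaches {L,Q,T,X,Y} ∋ X.
{Y}: V⊥X given {Y} in G with V→· removed — back-door holds.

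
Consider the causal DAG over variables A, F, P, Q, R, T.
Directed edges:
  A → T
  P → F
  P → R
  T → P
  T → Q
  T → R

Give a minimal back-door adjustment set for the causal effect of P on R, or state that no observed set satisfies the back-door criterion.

P→R: minimal back-door set {T}.

desc(P)\{P}={F,R}; candidates ⊆ {A,Q,T}.
size 0: {}; under {} P still reaches {A,Q,R,T} ∋ R.
{T}: P⊥R given {T} in G with P→· removed — back-door holds.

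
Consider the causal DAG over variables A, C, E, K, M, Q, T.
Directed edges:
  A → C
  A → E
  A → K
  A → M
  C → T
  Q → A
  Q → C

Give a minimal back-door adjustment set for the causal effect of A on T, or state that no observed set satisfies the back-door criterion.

desc(A)\{A}={C,E,K,M,T}; candidates ⊆ {Q}.
size 0: {}; under {} A still reaches {C,Q,T} ∋ T.
{Q}: A⊥T given {Q} in G with A→· removed — back-door holds.

A→T: minimal back-door set {Q}.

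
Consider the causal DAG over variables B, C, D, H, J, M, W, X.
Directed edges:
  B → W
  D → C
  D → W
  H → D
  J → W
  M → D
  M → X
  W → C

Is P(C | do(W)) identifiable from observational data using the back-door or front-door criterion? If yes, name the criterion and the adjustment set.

P(C|do(W)): backdoor, adjust for {D}.

desc(W)\{W}={C}; candidates ⊆ {B,D,H,J,M,X}.
size 0: {}; under {} W still reaches {B,C,D,H,J,M,X} ∋ C.
{D}: W⊥C given {D} in G with W→· removed — back-door holds.
P(C|do(W)) = Σ_{D} P(C|W,D)·P(D).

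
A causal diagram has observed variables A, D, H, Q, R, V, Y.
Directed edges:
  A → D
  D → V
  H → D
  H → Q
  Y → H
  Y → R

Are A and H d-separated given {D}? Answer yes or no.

No — A and H are d-connected given {D}.

Bayes-Ball from A | {D} reaches {H,Q,R,Y}.
H ∈ reach(A|{D}) ⇒ A ⊥̸ H | {D}.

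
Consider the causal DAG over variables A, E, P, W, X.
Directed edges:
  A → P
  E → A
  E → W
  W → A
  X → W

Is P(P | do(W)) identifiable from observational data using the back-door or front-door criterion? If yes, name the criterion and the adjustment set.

desc(W)\{W}={A,P}; candidates ⊆ {E,X}.
size 0: {}; under {} W still reaches {A,E,P,X} ∋ P.
{E}: W⊥P given {E} in G with W→· removed — back-door holds.
P(P|do(W)) = Σ_{E} P(P|W,E)·P(E).

P(P|do(W)): backdoor, adjust for {E}.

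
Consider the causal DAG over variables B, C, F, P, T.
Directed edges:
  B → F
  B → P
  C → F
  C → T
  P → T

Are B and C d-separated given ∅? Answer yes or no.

Bayes-Ball from B | ∅ reaches {F,P,T}.
C ∉ reach(B|∅) ⇒ B ⊥ C | ∅.

Yes — B ⊥ C | ∅.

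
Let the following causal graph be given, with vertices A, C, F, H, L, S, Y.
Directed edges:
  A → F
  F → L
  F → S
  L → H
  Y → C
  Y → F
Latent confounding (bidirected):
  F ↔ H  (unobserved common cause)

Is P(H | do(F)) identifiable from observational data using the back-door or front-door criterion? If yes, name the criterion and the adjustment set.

desc(F)\{F}={H,L,S}; candidates ⊆ {A,C,Y}.
F↔H: latent back-door arc(s) into F.
size 0: {}; under {} F still reaches {A,C,H,Y} ∋ H.
size 1: {A}, {C}, {Y}; under {A} F still reaches {C,H,Y} ∋ H.
size 2: {A,C}, {A,Y}, {C,Y}; under {A,C} F still reaches {H,Y} ∋ H.
F↔H cannot be blocked by any observed set — no back-door set.
{L}: (i) intercepts every directed F→H path; (ii) no back-door F→{L}; (iii) {F} blocks every back-door {L}→H. Front-door holds.
P(H|do(F)) = Σ_{L} P(L|F) Σ_{F'} P(H|L,F')P(F').

P(H|do(F)): frontdoor, adjust for {L}.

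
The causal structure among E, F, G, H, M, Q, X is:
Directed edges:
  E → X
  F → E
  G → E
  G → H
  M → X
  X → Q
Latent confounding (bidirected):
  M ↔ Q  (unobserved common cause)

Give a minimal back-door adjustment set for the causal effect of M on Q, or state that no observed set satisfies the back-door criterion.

desc(M)\{M}={Q,X}; candidates ⊆ {E,F,G,H}.
M↔Q: latent back-door arc(s) into M.
size 0: {}; under {} M still reaches {Q} ∋ Q.
size 1: {E}, {F}, {G} …(+1); under {E} M still reaches {Q} ∋ Q.
size 2: {E,F}, {E,G}, {E,H} …(+3); under {E,F} M still reaches {Q} ∋ Q.
M↔Q cannot be blocked by any observed set — no back-door set.

M→Q: no observed back-door set.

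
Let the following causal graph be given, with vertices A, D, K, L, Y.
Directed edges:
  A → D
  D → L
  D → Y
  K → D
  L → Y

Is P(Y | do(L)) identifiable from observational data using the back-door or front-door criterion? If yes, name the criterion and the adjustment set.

desc(L)\{L}={Y}; candidates ⊆ {A,D,K}.
size 0: {}; under {} L still reaches {A,D,K,Y} ∋ Y.
{D}: L⊥Y given {D} in G with L→· removed — back-door holds.
P(Y|do(L)) = Σ_{D} P(Y|L,D)·P(D).

P(Y|do(L)): backdoor, adjust for {D}.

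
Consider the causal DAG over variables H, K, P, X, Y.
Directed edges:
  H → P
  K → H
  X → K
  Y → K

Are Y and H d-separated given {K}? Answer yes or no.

Bayes-Ball from Y | {K} reaches {X}.
H ∉ reach(Y|{K}) ⇒ Y ⊥ H | {K}.

Yes — Y ⊥ H | {K}.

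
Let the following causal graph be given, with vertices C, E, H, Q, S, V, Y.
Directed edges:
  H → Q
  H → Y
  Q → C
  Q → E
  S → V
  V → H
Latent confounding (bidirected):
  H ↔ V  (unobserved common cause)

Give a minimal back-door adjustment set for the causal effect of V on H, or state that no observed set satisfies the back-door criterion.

desc(V)\{V}={C,E,H,Q,Y}; candidates ⊆ {S}.
V↔H: latent back-door arc(s) into V.
size 0: {}; under {} V still reaches {C,E,H,Q,S,Y} ∋ H.
size 1: {S}; under {S} V still reaches {C,E,H,Q,Y} ∋ H.
V↔H cannot be blocked by any observed set — no back-door set.

V→H: no observed back-door set.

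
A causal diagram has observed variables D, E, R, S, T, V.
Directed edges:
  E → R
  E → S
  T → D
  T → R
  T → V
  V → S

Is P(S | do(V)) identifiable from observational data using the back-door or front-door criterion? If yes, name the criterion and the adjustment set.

P(S|do(V)): backdoor, adjust for ∅.

desc(V)\{V}={S}; candidates ⊆ {D,E,R,T}.
∅: V⊥S given ∅ in G with V→· removed — back-door holds.
P(S|do(V)) = P(S|V) — no adjustment needed.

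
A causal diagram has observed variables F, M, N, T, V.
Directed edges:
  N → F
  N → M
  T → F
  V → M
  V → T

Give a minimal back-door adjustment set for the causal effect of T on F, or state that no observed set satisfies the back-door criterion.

desc(T)\{T}={F}; candidates ⊆ {M,N,V}.
∅: T⊥F given ∅ in G with T→· removed — back-door holds.

T→F: minimal back-door set ∅.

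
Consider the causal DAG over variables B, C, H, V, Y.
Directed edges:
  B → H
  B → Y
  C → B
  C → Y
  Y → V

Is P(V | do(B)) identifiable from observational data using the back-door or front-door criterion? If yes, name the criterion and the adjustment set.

desc(B)\{B}={H,V,Y}; candidates ⊆ {C}.
size 0: {}; under {} B still reaches {C,V,Y} ∋ V.
{C}: B⊥V given {C} in G with B→· removed — back-door holds.
P(V|do(B)) = Σ_{C} P(V|B,C)·P(C).

P(V|do(B)): backdoor, adjust for {C}.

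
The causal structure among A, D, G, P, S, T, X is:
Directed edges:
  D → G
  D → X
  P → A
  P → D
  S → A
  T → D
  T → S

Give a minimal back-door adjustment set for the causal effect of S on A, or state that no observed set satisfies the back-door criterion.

desc(S)\{S}={A}; candidates ⊆ {D,G,P,T,X}.
∅: S⊥A given ∅ in G with S→· removed — back-door holds.

S→A: minimal back-door set ∅.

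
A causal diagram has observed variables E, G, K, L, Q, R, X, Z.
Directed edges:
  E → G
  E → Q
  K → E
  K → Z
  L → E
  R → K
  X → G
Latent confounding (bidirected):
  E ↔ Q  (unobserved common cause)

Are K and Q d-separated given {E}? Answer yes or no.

No — K and Q are d-connected given {E}.

Bayes-Ball from K | {E} reaches {L,Q,R,Z}.
Q ∈ reach(K|{E}) ⇒ K ⊥̸ Q | {E}.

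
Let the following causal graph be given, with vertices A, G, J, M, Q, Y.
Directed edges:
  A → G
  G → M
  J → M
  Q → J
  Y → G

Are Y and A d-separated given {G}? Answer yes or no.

Bayes-Ball from Y | {G} reaches {A}.
A ∈ reach(Y|{G}) ⇒ Y ⊥̸ A | {G}.

No — Y and A are d-connected given {G}.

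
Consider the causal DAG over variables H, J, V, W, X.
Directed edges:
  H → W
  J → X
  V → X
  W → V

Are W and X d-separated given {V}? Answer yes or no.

Bayes-Ball from W | {V} reaches {H}.
X ∉ reach(W|{V}) ⇒ W ⊥ X | {V}.

Yes — W ⊥ X | {V}.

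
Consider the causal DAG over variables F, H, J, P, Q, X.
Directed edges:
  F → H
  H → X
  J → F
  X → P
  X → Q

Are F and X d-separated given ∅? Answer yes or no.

No — F and X are d-connected given ∅.

Bayes-Ball from F | ∅ reaches {H,J,P,Q,X}.
X ∈ reach(F|∅) ⇒ F ⊥̸ X | ∅.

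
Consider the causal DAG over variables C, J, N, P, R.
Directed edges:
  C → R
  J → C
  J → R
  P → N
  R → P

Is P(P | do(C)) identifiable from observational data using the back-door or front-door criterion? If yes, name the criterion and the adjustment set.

desc(C)\{C}={N,P,R}; candidates ⊆ {J}.
size 0: {}; under {} C still reaches {J,N,P,R} ∋ P.
{J}: C⊥P given {J} in G with C→· removed — back-door holds.
P(P|do(C)) = Σ_{J} P(P|C,J)·P(J).

P(P|do(C)): backdoor, adjust for {J}.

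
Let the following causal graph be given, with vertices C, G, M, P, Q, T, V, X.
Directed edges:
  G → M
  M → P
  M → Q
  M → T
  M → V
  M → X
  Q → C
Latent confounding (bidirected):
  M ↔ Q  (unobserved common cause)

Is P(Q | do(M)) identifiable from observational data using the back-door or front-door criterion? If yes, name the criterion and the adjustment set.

desc(M)\{M}={C,P,Q,T,V,X}; candidates ⊆ {G}.
M↔Q: latent back-door arc(s) into M.
size 0: {}; under {} M still reaches {C,G,Q} ∋ Q.
size 1: {G}; under {G} M still reaches {C,Q} ∋ Q.
M↔Q cannot be blocked by any observed set — no back-door set.
No mediator lies on a directed M→…→Q path.
Neither criterion identifies P(Q|do(M)) in this graph.

P(Q|do(M)): not identifiable (no BD/FD set).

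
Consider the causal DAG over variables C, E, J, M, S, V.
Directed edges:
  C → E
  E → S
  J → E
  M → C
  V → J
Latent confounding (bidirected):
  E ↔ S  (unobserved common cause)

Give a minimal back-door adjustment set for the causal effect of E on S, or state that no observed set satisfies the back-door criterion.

desc(E)\{E}={S}; candidates ⊆ {C,J,M,V}.
E↔S: latent back-door arc(s) into E.
size 0: {}; under {} E still reaches {C,J,M,S,V} ∋ S.
size 1: {C}, {J}, {M} …(+1); under {C} E still reaches {J,S,V} ∋ S.
size 2: {C,J}, {C,M}, {C,V} …(+3); under {C,J} E still reaches {S} ∋ S.
E↔S cannot be blocked by any observed set — no back-door set.

E→S: no observed back-door set.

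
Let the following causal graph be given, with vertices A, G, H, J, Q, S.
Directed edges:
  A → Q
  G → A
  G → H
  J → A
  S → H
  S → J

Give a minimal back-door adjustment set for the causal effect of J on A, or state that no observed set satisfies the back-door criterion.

desc(J)\{J}={A,Q}; candidates ⊆ {G,H,S}.
∅: J⊥A given ∅ in G with J→· removed — back-door holds.

J→A: minimal back-door set ∅.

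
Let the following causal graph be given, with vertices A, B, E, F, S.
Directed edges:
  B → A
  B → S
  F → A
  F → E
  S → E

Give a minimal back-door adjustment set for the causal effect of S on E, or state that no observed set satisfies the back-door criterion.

desc(S)\{S}={E}; candidates ⊆ {A,B,F}.
∅: S⊥E given ∅ in G with S→· removed — back-door holds.

S→E: minimal back-door set ∅.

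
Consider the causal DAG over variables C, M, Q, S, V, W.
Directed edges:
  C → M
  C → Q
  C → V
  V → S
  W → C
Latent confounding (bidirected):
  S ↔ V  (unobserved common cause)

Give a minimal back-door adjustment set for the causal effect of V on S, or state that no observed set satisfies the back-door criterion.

desc(V)\{V}={S}; candidates ⊆ {C,M,Q,W}.
V↔S: latent back-door arc(s) into V.
size 0: {}; under {} V still reaches {C,M,Q,S,W} ∋ S.
size 1: {C}, {M}, {Q} …(+1); under {C} V still reaches {S} ∋ S.
size 2: {C,M}, {C,Q}, {C,W} …(+3); under {C,M} V still reaches {S} ∋ S.
V↔S cannot be blocked by any observed set — no back-door set.

V→S: no observed back-door set.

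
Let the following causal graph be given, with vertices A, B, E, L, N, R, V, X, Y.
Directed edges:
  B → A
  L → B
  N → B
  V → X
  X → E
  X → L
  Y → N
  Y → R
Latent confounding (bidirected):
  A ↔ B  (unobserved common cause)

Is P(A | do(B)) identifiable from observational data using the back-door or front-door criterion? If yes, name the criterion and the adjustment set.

P(A|do(B)): not identifiable (no BD/FD set).

desc(B)\{B}={A}; candidates ⊆ {E,L,N,R,V,X,Y}.
B↔A: latent back-door arc(s) into B.
size 0: {}; under {} B still reaches {A,E,L,N,R,V,X,Y} ∋ A.
size 1: {E}, {L}, {N} …(+4); under {E} B still reaches {A,L,N,R,V,X,Y} ∋ A.
size 2: {E,L}, {E,N}, {E,R} …(+18); under {E,L} B still reaches {A,N,R,Y} ∋ A.
B↔A cannot be blocked by any observed set — no back-door set.
No mediator lies on a directed B→…→A path.
Neither criterion identifies P(A|do(B)) in this graph.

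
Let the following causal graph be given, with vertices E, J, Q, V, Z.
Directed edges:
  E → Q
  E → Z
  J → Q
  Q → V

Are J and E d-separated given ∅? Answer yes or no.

Bayes-Ball from J | ∅ reaches {Q,V}.
E ∉ reach(J|∅) ⇒ J ⊥ E | ∅.

Yes — J ⊥ E | ∅.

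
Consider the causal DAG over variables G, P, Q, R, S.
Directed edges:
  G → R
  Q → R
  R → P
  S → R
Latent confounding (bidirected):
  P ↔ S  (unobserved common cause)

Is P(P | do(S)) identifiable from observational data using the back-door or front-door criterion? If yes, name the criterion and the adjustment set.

P(P|do(S)): frontdoor, adjust for {R}.

desc(S)\{S}={P,R}; candidates ⊆ {G,Q}.
S↔P: latent back-door arc(s) into S.
size 0: {}; under {} S still reaches {P} ∋ P.
size 1: {G}, {Q}; under {G} S still reaches {P} ∋ P.
size 2: {G,Q}; under {G,Q} S still reaches {P} ∋ P.
S↔P cannot be blocked by any observed set — no back-door set.
{R}: (i) intercepts every directed S→P path; (ii) no back-door S→{R}; (iii) {S} blocks every back-door {R}→P. Front-door holds.
P(P|do(S)) = Σ_{R} P(R|S) Σ_{S'} P(P|R,S')P(S').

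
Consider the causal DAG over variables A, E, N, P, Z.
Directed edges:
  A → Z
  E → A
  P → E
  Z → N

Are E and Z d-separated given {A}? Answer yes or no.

Yes — E ⊥ Z | {A}.

Bayes-Ball from E | {A} reaches {P}.
Z ∉ reach(E|{A}) ⇒ E ⊥ Z | {A}.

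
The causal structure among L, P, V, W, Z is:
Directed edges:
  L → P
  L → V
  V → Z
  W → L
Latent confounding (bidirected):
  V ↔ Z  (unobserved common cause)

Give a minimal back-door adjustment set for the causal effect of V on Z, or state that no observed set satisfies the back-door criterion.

V→Z: no observed back-door set.

desc(V)\{V}={Z}; candidates ⊆ {L,P,W}.
V↔Z: latent back-door arc(s) into V.
size 0: {}; under {} V still reaches {L,P,W,Z} ∋ Z.
size 1: {L}, {P}, {W}; under {L} V still reaches {Z} ∋ Z.
size 2: {L,P}, {L,W}, {P,W}; under {L,P} V still reaches {Z} ∋ Z.
V↔Z cannot be blocked by any observed set — no back-door set.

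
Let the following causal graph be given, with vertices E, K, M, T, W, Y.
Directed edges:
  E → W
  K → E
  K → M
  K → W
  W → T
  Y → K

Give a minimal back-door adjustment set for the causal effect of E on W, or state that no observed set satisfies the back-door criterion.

E→W: minimal back-door set {K}.

desc(E)\{E}={T,W}; candidates ⊆ {K,M,Y}.
size 0: {}; under {} E still reaches {K,M,T,W,Y} ∋ W.
{K}: E⊥W given {K} in G with E→· removed — back-door holds.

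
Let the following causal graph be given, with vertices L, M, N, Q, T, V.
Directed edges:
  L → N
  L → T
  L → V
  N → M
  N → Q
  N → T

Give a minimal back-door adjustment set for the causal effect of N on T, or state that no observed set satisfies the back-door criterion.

N→T: minimal back-door set {L}.

desc(N)\{N}={M,Q,T}; candidates ⊆ {L,V}.
size 0: {}; under {} N still reaches {L,T,V} ∋ T.
{L}: N⊥T given {L} in G with N→· removed — back-door holds.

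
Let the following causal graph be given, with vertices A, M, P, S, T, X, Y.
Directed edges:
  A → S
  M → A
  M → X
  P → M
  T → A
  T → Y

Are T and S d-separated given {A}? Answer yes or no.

Yes — T ⊥ S | {A}.

Bayes-Ball from T | {A} reaches {M,P,X,Y}.
S ∉ reach(T|{A}) ⇒ T ⊥ S | {A}.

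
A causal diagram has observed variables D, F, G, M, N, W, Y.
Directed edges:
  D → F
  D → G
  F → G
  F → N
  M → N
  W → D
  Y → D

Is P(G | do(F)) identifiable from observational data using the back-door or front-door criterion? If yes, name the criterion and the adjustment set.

desc(F)\{F}={G,N}; candidates ⊆ {D,M,W,Y}.
size 0: {}; under {} F still reaches {D,G,W,Y} ∋ G.
{D}: F⊥G given {D} in G with F→· removed — back-door holds.
P(G|do(F)) = Σ_{D} P(G|F,D)·P(D).

P(G|do(F)): backdoor, adjust for {D}.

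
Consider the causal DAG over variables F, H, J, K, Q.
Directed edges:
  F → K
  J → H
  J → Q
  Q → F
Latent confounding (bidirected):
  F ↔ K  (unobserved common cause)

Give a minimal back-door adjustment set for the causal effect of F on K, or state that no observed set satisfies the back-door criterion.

F→K: no observed back-door set.

desc(F)\{F}={K}; candidates ⊆ {H,J,Q}.
F↔K: latent back-door arc(s) into F.
size 0: {}; under {} F still reaches {H,J,K,Q} ∋ K.
size 1: {H}, {J}, {Q}; under {H} F still reaches {J,K,Q} ∋ K.
size 2: {H,J}, {H,Q}, {J,Q}; under {H,J} F still reaches {K,Q} ∋ K.
F↔K cannot be blocked by any observed set — no back-door set.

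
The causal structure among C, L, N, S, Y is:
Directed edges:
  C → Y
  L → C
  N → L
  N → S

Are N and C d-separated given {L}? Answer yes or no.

Bayes-Ball from N | {L} reaches {S}.
C ∉ reach(N|{L}) ⇒ N ⊥ C | {L}.

Yes — N ⊥ C | {L}.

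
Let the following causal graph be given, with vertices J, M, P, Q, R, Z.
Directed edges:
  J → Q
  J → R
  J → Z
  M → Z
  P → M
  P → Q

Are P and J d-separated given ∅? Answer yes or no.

Bayes-Ball from P | ∅ reaches {M,Q,Z}.
J ∉ reach(P|∅) ⇒ P ⊥ J | ∅.

Yes — P ⊥ J | ∅.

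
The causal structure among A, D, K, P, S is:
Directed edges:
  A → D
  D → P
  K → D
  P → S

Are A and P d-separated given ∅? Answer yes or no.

No — A and P are d-connected given ∅.

Bayes-Ball from A | ∅ reaches {D,P,S}.
P ∈ reach(A|∅) ⇒ A ⊥̸ P | ∅.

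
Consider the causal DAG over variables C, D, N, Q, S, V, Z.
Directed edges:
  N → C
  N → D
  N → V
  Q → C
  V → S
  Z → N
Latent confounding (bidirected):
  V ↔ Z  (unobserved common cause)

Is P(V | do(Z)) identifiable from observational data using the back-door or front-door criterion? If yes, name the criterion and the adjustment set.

P(V|do(Z)): frontdoor, adjust for {N}.

desc(Z)\{Z}={C,D,N,S,V}; candidates ⊆ {Q}.
Z↔V: latent back-door arc(s) into Z.
size 0: {}; under {} Z still reaches {S,V} ∋ V.
size 1: {Q}; under {Q} Z still reaches {S,V} ∋ V.
Z↔V cannot be blocked by any observed set — no back-door set.
{N}: (i) intercepts every directed Z→V path; (ii) no back-door Z→{N}; (iii) {Z} blocks every back-door {N}→V. Front-door holds.
P(V|do(Z)) = Σ_{N} P(N|Z) Σ_{Z'} P(V|N,Z')P(Z').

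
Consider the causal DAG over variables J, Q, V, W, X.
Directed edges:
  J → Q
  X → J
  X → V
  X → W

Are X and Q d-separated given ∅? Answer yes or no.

Bayes-Ball from X | ∅ reaches {J,Q,V,W}.
Q ∈ reach(X|∅) ⇒ X ⊥̸ Q | ∅.

No — X and Q are d-connected given ∅.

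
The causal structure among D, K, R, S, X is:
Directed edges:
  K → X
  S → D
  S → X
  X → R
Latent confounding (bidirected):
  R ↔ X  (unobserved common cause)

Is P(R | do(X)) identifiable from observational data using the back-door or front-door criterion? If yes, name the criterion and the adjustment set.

desc(X)\{X}={R}; candidates ⊆ {D,K,S}.
X↔R: latent back-door arc(s) into X.
size 0: {}; under {} X still reaches {D,K,R,S} ∋ R.
size 1: {D}, {K}, {S}; under {D} X still reaches {K,R,S} ∋ R.
size 2: {D,K}, {D,S}, {K,S}; under {D,K} X still reaches {R,S} ∋ R.
X↔R cannot be blocked by any observed set — no back-door set.
No mediator lies on a directed X→…→R path.
Neither criterion identifies P(R|do(X)) in this graph.

P(R|do(X)): not identifiable (no BD/FD set).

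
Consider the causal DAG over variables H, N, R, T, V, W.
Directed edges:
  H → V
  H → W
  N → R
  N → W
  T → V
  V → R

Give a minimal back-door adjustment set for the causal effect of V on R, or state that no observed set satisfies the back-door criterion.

V→R: minimal back-door set ∅.

desc(V)\{V}={R}; candidates ⊆ {H,N,T,W}.
∅: V⊥R given ∅ in G with V→· removed — back-door holds.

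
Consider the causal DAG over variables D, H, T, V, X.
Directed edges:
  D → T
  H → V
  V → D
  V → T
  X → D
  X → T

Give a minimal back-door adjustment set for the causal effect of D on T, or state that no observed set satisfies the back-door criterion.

desc(D)\{D}={T}; candidates ⊆ {H,V,X}.
size 0: {}; under {} D still reaches {H,T,V,X} ∋ T.
size 1: {H}, {V}, {X}; under {H} D still reaches {T,V,X} ∋ T.
{V,X}: D⊥T given {V,X} in G with D→· removed — back-door holds.

D→T: minimal back-door set {V, X}.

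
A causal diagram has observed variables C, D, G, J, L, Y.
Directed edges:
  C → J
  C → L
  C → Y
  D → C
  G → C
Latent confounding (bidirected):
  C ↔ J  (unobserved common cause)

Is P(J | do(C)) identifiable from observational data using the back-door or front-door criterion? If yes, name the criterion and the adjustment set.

P(J|do(C)): not identifiable (no BD/FD set).

desc(C)\{C}={J,L,Y}; candidates ⊆ {D,G}.
C↔J: latent back-door arc(s) into C.
size 0: {}; under {} C still reaches {D,G,J} ∋ J.
size 1: {D}, {G}; under {D} C still reaches {G,J} ∋ J.
size 2: {D,G}; under {D,G} C still reaches {J} ∋ J.
C↔J cannot be blocked by any observed set — no back-door set.
No mediator lies on a directed C→…→J path.
Neither criterion identifies P(J|do(C)) in this graph.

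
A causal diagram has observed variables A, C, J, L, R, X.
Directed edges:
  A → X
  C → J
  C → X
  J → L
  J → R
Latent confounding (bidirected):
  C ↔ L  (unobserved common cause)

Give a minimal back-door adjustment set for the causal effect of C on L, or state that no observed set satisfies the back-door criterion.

C→L: no observed back-door set.

desc(C)\{C}={J,L,R,X}; candidates ⊆ {A}.
C↔L: latent back-door arc(s) into C.
size 0: {}; under {} C still reaches {L} ∋ L.
size 1: {A}; under {A} C still reaches {L} ∋ L.
C↔L cannot be blocked by any observed set — no back-door set.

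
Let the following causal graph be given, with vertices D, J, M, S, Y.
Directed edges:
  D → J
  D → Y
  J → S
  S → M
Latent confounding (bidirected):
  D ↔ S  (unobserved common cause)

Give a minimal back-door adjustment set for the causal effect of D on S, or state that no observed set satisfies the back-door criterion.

D→S: no observed back-door set.

desc(D)\{D}={J,M,S,Y}; candidates ⊆ {—}.
D↔S: latent back-door arc(s) into D.
size 0: {}; under {} D still reaches {M,S} ∋ S.
D↔S cannot be blocked by any observed set — no back-door set.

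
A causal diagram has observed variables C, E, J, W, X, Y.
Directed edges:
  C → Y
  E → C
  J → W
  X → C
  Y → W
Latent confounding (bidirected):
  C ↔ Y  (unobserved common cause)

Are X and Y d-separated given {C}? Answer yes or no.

No — X and Y are d-connected given {C}.

Bayes-Ball from X | {C} reaches {E,W,Y}.
Y ∈ reach(X|{C}) ⇒ X ⊥̸ Y | {C}.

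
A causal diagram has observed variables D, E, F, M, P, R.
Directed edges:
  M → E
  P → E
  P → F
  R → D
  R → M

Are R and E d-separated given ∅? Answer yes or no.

Bayes-Ball from R | ∅ reaches {D,E,M}.
E ∈ reach(R|∅) ⇒ R ⊥̸ E | ∅.

No — R and E are d-connected given ∅.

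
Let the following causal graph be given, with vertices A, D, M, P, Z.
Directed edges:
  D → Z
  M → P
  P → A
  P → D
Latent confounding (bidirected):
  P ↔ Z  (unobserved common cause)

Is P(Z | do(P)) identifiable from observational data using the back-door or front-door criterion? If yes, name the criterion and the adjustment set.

P(Z|do(P)): frontdoor, adjust for {D}.

desc(P)\{P}={A,D,Z}; candidates ⊆ {M}.
P↔Z: latent back-door arc(s) into P.
size 0: {}; under {} P still reaches {M,Z} ∋ Z.
size 1: {M}; under {M} P still reaches {Z} ∋ Z.
P↔Z cannot be blocked by any observed set — no back-door set.
{D}: (i) intercepts every directed P→Z path; (ii) no back-door P→{D}; (iii) {P} blocks every back-door {D}→Z. Front-door holds.
P(Z|do(P)) = Σ_{D} P(D|P) Σ_{P'} P(Z|D,P')P(P').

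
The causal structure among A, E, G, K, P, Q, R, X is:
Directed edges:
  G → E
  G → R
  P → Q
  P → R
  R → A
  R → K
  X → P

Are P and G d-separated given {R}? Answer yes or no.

No — P and G are d-connected given {R}.

Bayes-Ball from P | {R} reaches {E,G,Q,X}.
G ∈ reach(P|{R}) ⇒ P ⊥̸ G | {R}.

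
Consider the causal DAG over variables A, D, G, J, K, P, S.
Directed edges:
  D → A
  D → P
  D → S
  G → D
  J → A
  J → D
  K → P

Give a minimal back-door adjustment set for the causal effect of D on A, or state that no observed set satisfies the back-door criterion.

D→A: minimal back-door set {J}.

desc(D)\{D}={A,P,S}; candidates ⊆ {G,J,K}.
size 0: {}; under {} D still reaches {A,G,J} ∋ A.
{J}: D⊥A given {J} in G with D→· removed — back-door holds.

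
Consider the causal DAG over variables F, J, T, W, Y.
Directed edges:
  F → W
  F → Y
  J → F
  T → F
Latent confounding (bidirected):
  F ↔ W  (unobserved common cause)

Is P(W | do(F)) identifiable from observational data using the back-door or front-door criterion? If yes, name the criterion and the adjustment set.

P(W|do(F)): not identifiable (no BD/FD set).

desc(F)\{F}={W,Y}; candidates ⊆ {J,T}.
F↔W: latent back-door arc(s) into F.
size 0: {}; under {} F still reaches {J,T,W} ∋ W.
size 1: {J}, {T}; under {J} F still reaches {T,W} ∋ W.
size 2: {J,T}; under {J,T} F still reaches {W} ∋ W.
F↔W cannot be blocked by any observed set — no back-door set.
No mediator lies on a directed F→…→W path.
Neither criterion identifies P(W|do(F)) in this graph.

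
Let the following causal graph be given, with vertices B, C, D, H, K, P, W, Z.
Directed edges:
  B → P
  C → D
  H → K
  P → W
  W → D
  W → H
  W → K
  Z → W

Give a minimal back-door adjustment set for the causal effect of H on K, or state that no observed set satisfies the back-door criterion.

desc(H)\{H}={K}; candidates ⊆ {B,C,D,P,W,Z}.
size 0: {}; under {} H still reaches {B,D,K,P,W,Z} ∋ K.
{W}: H⊥K given {W} in G with H→· removed — back-door holds.

H→K: minimal back-door set {W}.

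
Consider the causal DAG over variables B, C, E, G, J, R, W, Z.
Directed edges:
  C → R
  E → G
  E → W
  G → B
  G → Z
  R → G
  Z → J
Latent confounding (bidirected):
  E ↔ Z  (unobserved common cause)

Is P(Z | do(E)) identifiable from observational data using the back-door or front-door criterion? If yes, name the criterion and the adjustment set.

desc(E)\{E}={B,G,J,W,Z}; candidates ⊆ {C,R}.
E↔Z: latent back-door arc(s) into E.
size 0: {}; under {} E still reaches {J,Z} ∋ Z.
size 1: {C}, {R}; under {C} E still reaches {J,Z} ∋ Z.
size 2: {C,R}; under {C,R} E still reaches {J,Z} ∋ Z.
E↔Z cannot be blocked by any observed set — no back-door set.
{G}: (i) intercepts every directed E→Z path; (ii) no back-door E→{G}; (iii) {E} blocks every back-door {G}→Z. Front-door holds.
P(Z|do(E)) = Σ_{G} P(G|E) Σ_{E'} P(Z|G,E')P(E').

P(Z|do(E)): frontdoor, adjust for {G}.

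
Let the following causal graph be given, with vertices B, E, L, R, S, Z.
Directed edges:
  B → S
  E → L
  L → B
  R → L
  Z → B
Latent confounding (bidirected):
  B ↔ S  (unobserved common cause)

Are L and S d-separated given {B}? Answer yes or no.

No — L and S are d-connected given {B}.

Bayes-Ball from L | {B} reaches {E,R,S,Z}.
S ∈ reach(L|{B}) ⇒ L ⊥̸ S | {B}.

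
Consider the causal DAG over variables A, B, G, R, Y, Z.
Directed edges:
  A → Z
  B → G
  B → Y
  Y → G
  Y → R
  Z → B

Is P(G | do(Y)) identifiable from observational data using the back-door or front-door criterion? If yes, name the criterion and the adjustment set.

P(G|do(Y)): backdoor, adjust for {B}.

desc(Y)\{Y}={G,R}; candidates ⊆ {A,B,Z}.
size 0: {}; under {} Y still reaches {A,B,G,Z} ∋ G.
{B}: Y⊥G given {B} in G with Y→· removed — back-door holds.
P(G|do(Y)) = Σ_{B} P(G|Y,B)·P(B).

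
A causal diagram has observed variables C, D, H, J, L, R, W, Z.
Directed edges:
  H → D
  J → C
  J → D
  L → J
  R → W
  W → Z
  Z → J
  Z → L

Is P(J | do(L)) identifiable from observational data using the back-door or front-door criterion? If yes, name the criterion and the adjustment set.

P(J|do(L)): backdoor, adjust for {Z}.

desc(L)\{L}={C,D,J}; candidates ⊆ {H,R,W,Z}.
size 0: {}; under {} L still reaches {C,D,J,R,W,Z} ∋ J.
{Z}: L⊥J given {Z} in G with L→· removed — back-door holds.
P(J|do(L)) = Σ_{Z} P(J|L,Z)·P(Z).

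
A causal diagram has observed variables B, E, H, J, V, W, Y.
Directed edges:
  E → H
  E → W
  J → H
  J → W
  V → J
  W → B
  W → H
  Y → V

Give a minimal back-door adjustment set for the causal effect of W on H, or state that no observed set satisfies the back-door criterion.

W→H: minimal back-door set {E, J}.

desc(W)\{W}={B,H}; candidates ⊆ {E,J,V,Y}.
size 0: {}; under {} W still reaches {E,H,J,V,Y} ∋ H.
size 1: {E}, {J}, {V} …(+1); under {E} W still reaches {H,J,V,Y} ∋ H.
{E,J}: W⊥H given {E,J} in G with W→· removed — back-door holds.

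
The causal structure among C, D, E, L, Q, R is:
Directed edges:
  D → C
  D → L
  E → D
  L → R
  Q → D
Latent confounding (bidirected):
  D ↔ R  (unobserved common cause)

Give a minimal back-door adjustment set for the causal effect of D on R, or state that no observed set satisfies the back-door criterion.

desc(D)\{D}={C,L,R}; candidates ⊆ {E,Q}.
D↔R: latent back-door arc(s) into D.
size 0: {}; under {} D still reaches {E,Q,R} ∋ R.
size 1: {E}, {Q}; under {E} D still reaches {Q,R} ∋ R.
size 2: {E,Q}; under {E,Q} D still reaches {R} ∋ R.
D↔R cannot be blocked by any observed set — no back-door set.

D→R: no observed back-door set.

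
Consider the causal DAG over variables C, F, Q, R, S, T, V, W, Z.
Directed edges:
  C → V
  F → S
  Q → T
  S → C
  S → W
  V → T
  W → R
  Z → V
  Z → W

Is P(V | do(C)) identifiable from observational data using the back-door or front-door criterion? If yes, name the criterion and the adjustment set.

P(V|do(C)): backdoor, adjust for ∅.

desc(C)\{C}={T,V}; candidates ⊆ {F,Q,R,S,W,Z}.
∅: C⊥V given ∅ in G with C→· removed — back-door holds.
P(V|do(C)) = P(V|C) — no adjustment needed.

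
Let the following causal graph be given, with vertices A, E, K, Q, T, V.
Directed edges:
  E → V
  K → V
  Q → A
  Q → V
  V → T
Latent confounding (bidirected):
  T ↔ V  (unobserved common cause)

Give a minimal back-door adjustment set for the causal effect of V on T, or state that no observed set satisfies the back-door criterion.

desc(V)\{V}={T}; candidates ⊆ {A,E,K,Q}.
V↔T: latent back-door arc(s) into V.
size 0: {}; under {} V still reaches {A,E,K,Q,T} ∋ T.
size 1: {A}, {E}, {K} …(+1); under {A} V still reaches {E,K,Q,T} ∋ T.
size 2: {A,E}, {A,K}, {A,Q} …(+3); under {A,E} V still reaches {K,Q,T} ∋ T.
V↔T cannot be blocked by any observed set — no back-door set.

V→T: no observed back-door set.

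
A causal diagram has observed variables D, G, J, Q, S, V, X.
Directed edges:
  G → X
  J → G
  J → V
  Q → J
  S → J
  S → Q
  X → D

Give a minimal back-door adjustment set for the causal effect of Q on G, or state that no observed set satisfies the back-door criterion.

desc(Q)\{Q}={D,G,J,V,X}; candidates ⊆ {S}.
size 0: {}; under {} Q still reaches {D,G,J,S,V,X} ∋ G.
{S}: Q⊥G given {S} in G with Q→· removed — back-door holds.

Q→G: minimal back-door set {S}.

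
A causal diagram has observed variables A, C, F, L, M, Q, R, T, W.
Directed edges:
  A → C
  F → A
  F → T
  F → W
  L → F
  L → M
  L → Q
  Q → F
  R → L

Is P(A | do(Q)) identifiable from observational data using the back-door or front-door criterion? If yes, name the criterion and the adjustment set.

desc(Q)\{Q}={A,C,F,T,W}; candidates ⊆ {L,M,R}.
size 0: {}; under {} Q still reaches {A,C,F,L,M,R,T,W} ∋ A.
{L}: Q⊥A given {L} in G with Q→· removed — back-door holds.
P(A|do(Q)) = Σ_{L} P(A|Q,L)·P(L).

P(A|do(Q)): backdoor, adjust for {L}.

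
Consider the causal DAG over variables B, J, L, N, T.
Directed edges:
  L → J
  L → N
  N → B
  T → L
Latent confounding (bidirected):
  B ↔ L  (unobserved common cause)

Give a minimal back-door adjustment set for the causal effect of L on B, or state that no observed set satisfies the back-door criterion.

desc(L)\{L}={B,J,N}; candidates ⊆ {T}.
L↔B: latent back-door arc(s) into L.
size 0: {}; under {} L still reaches {B,T} ∋ B.
size 1: {T}; under {T} L still reaches {B} ∋ B.
L↔B cannot be blocked by any observed set — no back-door set.

L→B: no observed back-door set.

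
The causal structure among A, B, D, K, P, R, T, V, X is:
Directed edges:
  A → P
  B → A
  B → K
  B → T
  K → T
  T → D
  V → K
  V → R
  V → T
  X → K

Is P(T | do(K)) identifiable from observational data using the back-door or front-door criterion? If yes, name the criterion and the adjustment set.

P(T|do(K)): backdoor, adjust for {B, V}.

desc(K)\{K}={D,T}; candidates ⊆ {A,B,P,R,V,X}.
size 0: {}; under {} K still reaches {A,B,D,P,R,T,V,X} ∋ T.
size 1: {A}, {B}, {P} …(+3); under {A} K still reaches {B,D,R,T,V,X} ∋ T.
{B,V}: K⊥T given {B,V} in G with K→· removed — back-door holds.
P(T|do(K)) = Σ_{B,V} P(T|K,B,V)·P(B,V).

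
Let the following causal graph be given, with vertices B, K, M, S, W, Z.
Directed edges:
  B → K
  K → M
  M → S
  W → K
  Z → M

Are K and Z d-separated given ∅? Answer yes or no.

Yes — K ⊥ Z | ∅.

Bayes-Ball from K | ∅ reaches {B,M,S,W}.
Z ∉ reach(K|∅) ⇒ K ⊥ Z | ∅.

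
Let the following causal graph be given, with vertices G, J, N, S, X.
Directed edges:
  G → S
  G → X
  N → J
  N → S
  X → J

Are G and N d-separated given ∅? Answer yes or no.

Bayes-Ball from G | ∅ reaches {J,S,X}.
N ∉ reach(G|∅) ⇒ G ⊥ N | ∅.

Yes — G ⊥ N | ∅.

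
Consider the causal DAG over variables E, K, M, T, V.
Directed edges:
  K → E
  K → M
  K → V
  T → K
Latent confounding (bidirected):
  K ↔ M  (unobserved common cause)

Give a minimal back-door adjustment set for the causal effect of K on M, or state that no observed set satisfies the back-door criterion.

K→M: no observed back-door set.

desc(K)\{K}={E,M,V}; candidates ⊆ {T}.
K↔M: latent back-door arc(s) into K.
size 0: {}; under {} K still reaches {M,T} ∋ M.
size 1: {T}; under {T} K still reaches {M} ∋ M.
K↔M cannot be blocked by any observed set — no back-door set.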